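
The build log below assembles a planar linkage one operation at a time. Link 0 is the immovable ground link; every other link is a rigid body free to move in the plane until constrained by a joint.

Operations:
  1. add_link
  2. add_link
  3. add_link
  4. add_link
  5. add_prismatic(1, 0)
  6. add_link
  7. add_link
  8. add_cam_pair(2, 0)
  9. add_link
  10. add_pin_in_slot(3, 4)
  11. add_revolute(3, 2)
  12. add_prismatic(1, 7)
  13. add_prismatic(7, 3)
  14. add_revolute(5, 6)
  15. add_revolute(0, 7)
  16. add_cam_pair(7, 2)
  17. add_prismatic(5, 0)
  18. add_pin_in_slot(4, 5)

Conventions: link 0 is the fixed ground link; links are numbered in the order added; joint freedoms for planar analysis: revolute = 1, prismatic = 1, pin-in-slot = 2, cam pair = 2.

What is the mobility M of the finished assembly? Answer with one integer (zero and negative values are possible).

(L,J1,J2)=(1,0,0); link0 fixed
link1: (2,0,0)
link2: (3,0,0)
link3: (4,0,0)
link4: (5,0,0)
P 1-0 [J1]: (5,1,0)
link5: (6,1,0)
link6: (7,1,0)
C 2-0 [J2]: (7,1,1)
link7: (8,1,1)
PS 3-4 [J2]: (8,1,2)
R 3-2 [J1]: (8,2,2)
P 1-7 [J1]: (8,3,2)
P 7-3 [J1]: (8,4,2)
R 5-6 [J1]: (8,5,2)
R 0-7 [J1]: (8,6,2)
C 7-2 [J2]: (8,6,3)
P 5-0 [J1]: (8,7,3)
PS 4-5 [J2]: (8,7,4)
Grübler: 3·7 − 2·7 − 4 = 3

M = 3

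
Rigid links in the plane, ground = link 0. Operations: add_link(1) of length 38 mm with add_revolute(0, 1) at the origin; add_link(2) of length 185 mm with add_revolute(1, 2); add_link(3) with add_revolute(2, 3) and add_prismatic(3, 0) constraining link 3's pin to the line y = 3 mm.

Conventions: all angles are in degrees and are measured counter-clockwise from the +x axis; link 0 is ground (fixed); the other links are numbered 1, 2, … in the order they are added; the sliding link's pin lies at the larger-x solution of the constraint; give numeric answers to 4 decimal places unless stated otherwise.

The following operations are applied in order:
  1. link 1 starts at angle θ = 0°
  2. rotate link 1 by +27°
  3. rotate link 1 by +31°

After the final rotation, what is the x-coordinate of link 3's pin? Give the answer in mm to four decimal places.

geometry: r = 38 mm, L = 185 mm, e = 3 mm; θ starts at 0°
rotate link 1 by +27°: θ ← 0° +27° = 27°
rotate link 1 by +31°: θ ← 27° +31° = 58°
crank pin P = (r cos θ, r sin θ) = (20.136932, 32.225828)
h = r sin θ − e = 32.225828 − 3 = 29.225828
x = r cos θ + √(L² − h²) = 20.136932 + 182.676903 = 202.813835

202.8138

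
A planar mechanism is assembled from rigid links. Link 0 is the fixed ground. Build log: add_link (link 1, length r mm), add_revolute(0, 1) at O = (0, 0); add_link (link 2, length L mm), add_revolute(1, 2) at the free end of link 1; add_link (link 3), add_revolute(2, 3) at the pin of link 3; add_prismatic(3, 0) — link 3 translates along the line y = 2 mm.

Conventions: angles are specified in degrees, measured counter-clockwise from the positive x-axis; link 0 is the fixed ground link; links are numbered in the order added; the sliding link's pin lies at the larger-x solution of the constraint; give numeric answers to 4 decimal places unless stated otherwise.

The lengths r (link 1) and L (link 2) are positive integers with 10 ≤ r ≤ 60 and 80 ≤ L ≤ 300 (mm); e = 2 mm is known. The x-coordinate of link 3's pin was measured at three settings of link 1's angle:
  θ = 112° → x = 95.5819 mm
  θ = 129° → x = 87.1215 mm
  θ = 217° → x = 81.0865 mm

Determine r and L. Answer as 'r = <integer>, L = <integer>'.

constraint per measurement: (x − r cos θ)² + (r sin θ − e)² = L²
subtracting the θ₁ and θ₂ equations cancels the r² and L² terms:
r = (x₁² − x₂²) / (2[(x₁cos θ₁ + e sin θ₁) − (x₂cos θ₂ + e sin θ₂)]) = 40.0000 → r = 40
L² = (x₁ − r cos θ₁)² + (r sin θ₁ − e)² = 13455.9990 → L = 116.0000 → L = 116
check at θ₃=217°: x = 81.0865 (printed 81.0865) ✓

r = 40, L = 116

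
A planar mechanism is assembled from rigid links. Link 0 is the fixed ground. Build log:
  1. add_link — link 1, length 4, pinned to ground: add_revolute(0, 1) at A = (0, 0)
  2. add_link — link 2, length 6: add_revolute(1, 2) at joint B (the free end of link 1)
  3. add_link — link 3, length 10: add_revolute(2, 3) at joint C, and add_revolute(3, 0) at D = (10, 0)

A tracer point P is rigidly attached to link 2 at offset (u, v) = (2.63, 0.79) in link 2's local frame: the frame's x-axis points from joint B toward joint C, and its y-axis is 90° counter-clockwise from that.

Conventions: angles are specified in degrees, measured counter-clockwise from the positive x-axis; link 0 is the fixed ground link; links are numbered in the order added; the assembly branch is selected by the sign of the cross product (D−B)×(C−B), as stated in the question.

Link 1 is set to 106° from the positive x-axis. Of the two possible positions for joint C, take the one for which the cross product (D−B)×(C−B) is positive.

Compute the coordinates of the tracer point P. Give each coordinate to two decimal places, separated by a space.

A=(0,0), D=(10.00,0)
B = A + 4.00·(cos106°, sin106°) = (-1.1025, 3.8450)
|BD| = 11.7495
circle(B,6.00) ∩ circle(D,10.00): a=3.1512, h=5.1058
  candidates: C₊=(3.5461,7.6385) cross=59.991; C₋=(0.2043,-2.0109) cross=-59.991
  branch + wants cross > 0 → take C=(3.5461,7.6385) (cross=59.991)
ex = (C−B)/|BC| = (0.7748,0.6322); ey = (-0.6322,0.7748)
P = B + 2.63·ex + 0.79·ey = (0.4356,6.1199)

0.44 6.12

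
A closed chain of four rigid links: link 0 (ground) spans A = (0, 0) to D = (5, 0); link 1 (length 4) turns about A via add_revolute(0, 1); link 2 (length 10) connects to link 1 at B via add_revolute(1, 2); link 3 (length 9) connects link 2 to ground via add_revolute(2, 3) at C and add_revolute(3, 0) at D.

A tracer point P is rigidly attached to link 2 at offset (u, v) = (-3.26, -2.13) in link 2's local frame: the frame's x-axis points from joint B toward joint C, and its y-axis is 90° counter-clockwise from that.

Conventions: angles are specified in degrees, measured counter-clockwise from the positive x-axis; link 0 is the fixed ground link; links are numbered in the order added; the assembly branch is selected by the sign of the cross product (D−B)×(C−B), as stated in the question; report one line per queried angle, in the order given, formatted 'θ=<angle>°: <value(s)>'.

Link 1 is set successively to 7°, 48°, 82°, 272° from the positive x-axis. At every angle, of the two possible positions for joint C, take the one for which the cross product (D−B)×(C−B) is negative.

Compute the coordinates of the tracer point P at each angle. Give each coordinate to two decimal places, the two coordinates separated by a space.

A=(0,0), D=(5.00,0)
θ=7°: B = A + 4.00·(cos7°, sin7°) = (3.9702, 0.4875)
θ=7°: |BD| = 1.1394
θ=7°: circle(B,10.00) ∩ circle(D,9.00): a=8.9077, h=4.5446
θ=7°:   candidates: C₊=(13.9658,0.7840) cross=5.178; C₋=(10.0769,-7.4313) cross=-5.178
θ=7°:   branch - wants cross < 0 → take C=(10.0769,-7.4313) (cross=-5.178)
θ=7°: ex = (C−B)/|BC| = (0.6107,-0.7919); ey = (0.7919,0.6107)
θ=7°: P = B + -3.26·ex + -2.13·ey = (0.2927,1.7683)
θ=48°: B = A + 4.00·(cos48°, sin48°) = (2.6765, 2.9726)
θ=48°: |BD| = 3.7729
θ=48°: circle(B,10.00) ∩ circle(D,9.00): a=4.4044, h=8.9778
θ=48°:   candidates: C₊=(12.4623,5.0313) cross=33.872; C₋=(-1.6845,-6.0264) cross=-33.872
θ=48°:   branch - wants cross < 0 → take C=(-1.6845,-6.0264) (cross=-33.872)
θ=48°: ex = (C−B)/|BC| = (-0.4361,-0.8999); ey = (0.8999,-0.4361)
θ=48°: P = B + -3.26·ex + -2.13·ey = (2.1814,6.8351)
θ=82°: B = A + 4.00·(cos82°, sin82°) = (0.5567, 3.9611)
θ=82°: |BD| = 5.9526
θ=82°: circle(B,10.00) ∩ circle(D,9.00): a=4.5722, h=8.8935
θ=82°:   candidates: C₊=(9.8877,7.5571) cross=52.939; C₋=(-1.9484,-5.7201) cross=-52.939
θ=82°:   branch - wants cross < 0 → take C=(-1.9484,-5.7201) (cross=-52.939)
θ=82°: ex = (C−B)/|BC| = (-0.2505,-0.9681); ey = (0.9681,-0.2505)
θ=82°: P = B + -3.26·ex + -2.13·ey = (-0.6887,7.6507)
θ=272°: B = A + 4.00·(cos272°, sin272°) = (0.1396, -3.9976)
θ=272°: |BD| = 6.2932
θ=272°: circle(B,10.00) ∩ circle(D,9.00): a=4.6562, h=8.8499
θ=272°:   candidates: C₊=(-1.8859,5.7951) cross=55.694; C₋=(9.3573,-7.8749) cross=-55.694
θ=272°:   branch - wants cross < 0 → take C=(9.3573,-7.8749) (cross=-55.694)
θ=272°: ex = (C−B)/|BC| = (0.9218,-0.3877); ey = (0.3877,0.9218)
θ=272°: P = B + -3.26·ex + -2.13·ey = (-3.6912,-4.6969)

θ=7°: 0.29 1.77
θ=48°: 2.18 6.84
θ=82°: -0.69 7.65
θ=272°: -3.69 -4.70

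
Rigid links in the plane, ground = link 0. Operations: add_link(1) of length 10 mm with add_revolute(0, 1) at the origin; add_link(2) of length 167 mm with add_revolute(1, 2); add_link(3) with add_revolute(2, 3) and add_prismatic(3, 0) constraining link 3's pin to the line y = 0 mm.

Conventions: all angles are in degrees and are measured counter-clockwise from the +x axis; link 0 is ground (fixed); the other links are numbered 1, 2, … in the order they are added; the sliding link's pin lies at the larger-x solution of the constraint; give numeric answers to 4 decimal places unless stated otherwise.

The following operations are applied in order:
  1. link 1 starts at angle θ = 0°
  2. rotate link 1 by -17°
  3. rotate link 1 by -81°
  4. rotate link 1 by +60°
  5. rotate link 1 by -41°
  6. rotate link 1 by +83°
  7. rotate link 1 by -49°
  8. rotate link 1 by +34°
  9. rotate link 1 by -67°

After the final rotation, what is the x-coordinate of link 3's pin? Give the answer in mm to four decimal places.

geometry: r = 10 mm, L = 167 mm, e = 0 mm; θ starts at 0°
rotate link 1 by -17°: θ ← 0° -17° = -17°
rotate link 1 by -81°: θ ← -17° -81° = -98°
rotate link 1 by +60°: θ ← -98° +60° = -38°
rotate link 1 by -41°: θ ← -38° -41° = -79°
rotate link 1 by +83°: θ ← -79° +83° = 4°
rotate link 1 by -49°: θ ← 4° -49° = -45°
rotate link 1 by +34°: θ ← -45° +34° = -11°
rotate link 1 by -67°: θ ← -11° -67° = -78°
crank pin P = (r cos θ, r sin θ) = (2.079117, -9.781476)
h = r sin θ − e = -9.781476 − 0 = -9.781476
x = r cos θ + √(L² − h²) = 2.079117 + 166.713295 = 168.792412

168.7924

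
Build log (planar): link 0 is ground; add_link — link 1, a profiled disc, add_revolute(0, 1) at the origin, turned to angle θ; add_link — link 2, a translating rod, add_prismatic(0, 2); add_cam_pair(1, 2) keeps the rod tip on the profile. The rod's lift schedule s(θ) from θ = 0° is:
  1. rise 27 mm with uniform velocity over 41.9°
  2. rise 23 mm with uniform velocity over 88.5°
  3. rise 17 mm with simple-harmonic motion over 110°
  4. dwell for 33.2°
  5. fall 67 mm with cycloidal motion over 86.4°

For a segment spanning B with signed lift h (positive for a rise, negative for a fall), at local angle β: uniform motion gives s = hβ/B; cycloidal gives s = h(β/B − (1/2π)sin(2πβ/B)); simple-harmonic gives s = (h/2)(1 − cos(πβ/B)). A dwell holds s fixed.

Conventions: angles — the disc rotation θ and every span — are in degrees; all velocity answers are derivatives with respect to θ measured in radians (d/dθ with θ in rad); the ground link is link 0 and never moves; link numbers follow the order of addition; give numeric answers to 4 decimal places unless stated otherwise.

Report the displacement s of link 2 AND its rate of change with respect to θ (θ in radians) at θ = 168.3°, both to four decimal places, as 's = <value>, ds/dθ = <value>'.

seg 1 [0°–41.9°] uniform, h=27: full span → s += 27 → s = 27.0000
seg 2 [41.9°–130.4°] uniform, h=23: full span → s += 23 → s = 50.0000
seg 3 [130.4°–240.4°] simple-harmonic, h=17: θ=168.3° here. β=37.9, B=110. 17/2·(1 − cos(π·0.3445)) = 4.5119 → s = 54.5119
velocity in seg [130.4°–240.4°] (simple-harmonic), θ in radians: β = 37.9° = 0.6615 rad, B = 110° = 1.9199 rad; ds/dθ = (πh/(2B)) sin(πβ/B) = (π·17/(2·1.9199)) sin(π·0.3445) = 12.283070 mm/rad

s = 54.5119, ds/dθ = 12.2831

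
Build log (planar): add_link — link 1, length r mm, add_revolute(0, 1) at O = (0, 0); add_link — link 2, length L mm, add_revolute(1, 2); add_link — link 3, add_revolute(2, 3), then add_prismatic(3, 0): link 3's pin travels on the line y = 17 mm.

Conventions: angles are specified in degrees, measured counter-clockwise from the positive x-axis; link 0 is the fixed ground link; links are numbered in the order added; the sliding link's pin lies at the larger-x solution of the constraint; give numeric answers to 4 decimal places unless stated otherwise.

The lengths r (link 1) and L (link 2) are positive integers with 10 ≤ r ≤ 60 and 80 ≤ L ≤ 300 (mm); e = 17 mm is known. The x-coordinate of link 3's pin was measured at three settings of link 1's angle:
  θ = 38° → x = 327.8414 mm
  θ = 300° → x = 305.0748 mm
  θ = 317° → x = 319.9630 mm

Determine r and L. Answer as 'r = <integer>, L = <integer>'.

constraint per measurement: (x − r cos θ)² + (r sin θ − e)² = L²
subtracting the θ₁ and θ₂ equations cancels the r² and L² terms:
r = (x₁² − x₂²) / (2[(x₁cos θ₁ + e sin θ₁) − (x₂cos θ₂ + e sin θ₂)]) = 55.0001 → r = 55
L² = (x₁ − r cos θ₁)² + (r sin θ₁ − e)² = 81225.0162 → L = 285.0000 → L = 285
check at θ₃=317°: x = 319.9630 (printed 319.9630) ✓

r = 55, L = 285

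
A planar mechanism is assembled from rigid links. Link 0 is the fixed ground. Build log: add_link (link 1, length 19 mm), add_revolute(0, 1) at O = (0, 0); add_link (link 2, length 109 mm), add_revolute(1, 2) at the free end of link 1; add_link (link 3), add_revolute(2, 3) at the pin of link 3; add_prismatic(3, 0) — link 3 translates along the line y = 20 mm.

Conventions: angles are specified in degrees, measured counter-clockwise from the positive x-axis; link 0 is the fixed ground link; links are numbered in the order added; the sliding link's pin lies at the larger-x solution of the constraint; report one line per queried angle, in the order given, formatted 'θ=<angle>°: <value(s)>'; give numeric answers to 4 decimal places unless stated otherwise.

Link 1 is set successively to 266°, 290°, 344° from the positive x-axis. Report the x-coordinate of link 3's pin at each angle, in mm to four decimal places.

geometry: r = 19 mm, L = 109 mm, e = 20 mm
θ=266°: crank pin P = (r cos θ, r sin θ) = (-1.325373, -18.953717)
θ=266°: h = r sin θ − e = -18.953717 − 20 = -38.953717
θ=266°: x = r cos θ + √(L² − h²) = -1.325373 + 101.801807 = 100.476434
θ=290°: crank pin P = (r cos θ, r sin θ) = (6.498383, -17.854160)
θ=290°: h = r sin θ − e = -17.854160 − 20 = -37.854160
θ=290°: x = r cos θ + √(L² − h²) = 6.498383 + 102.215765 = 108.714148
θ=344°: crank pin P = (r cos θ, r sin θ) = (18.263972, -5.237110)
θ=344°: h = r sin θ − e = -5.237110 − 20 = -25.237110
θ=344°: x = r cos θ + √(L² − h²) = 18.263972 + 106.038145 = 124.302118

θ=266°: 100.4764
θ=290°: 108.7141
θ=344°: 124.3021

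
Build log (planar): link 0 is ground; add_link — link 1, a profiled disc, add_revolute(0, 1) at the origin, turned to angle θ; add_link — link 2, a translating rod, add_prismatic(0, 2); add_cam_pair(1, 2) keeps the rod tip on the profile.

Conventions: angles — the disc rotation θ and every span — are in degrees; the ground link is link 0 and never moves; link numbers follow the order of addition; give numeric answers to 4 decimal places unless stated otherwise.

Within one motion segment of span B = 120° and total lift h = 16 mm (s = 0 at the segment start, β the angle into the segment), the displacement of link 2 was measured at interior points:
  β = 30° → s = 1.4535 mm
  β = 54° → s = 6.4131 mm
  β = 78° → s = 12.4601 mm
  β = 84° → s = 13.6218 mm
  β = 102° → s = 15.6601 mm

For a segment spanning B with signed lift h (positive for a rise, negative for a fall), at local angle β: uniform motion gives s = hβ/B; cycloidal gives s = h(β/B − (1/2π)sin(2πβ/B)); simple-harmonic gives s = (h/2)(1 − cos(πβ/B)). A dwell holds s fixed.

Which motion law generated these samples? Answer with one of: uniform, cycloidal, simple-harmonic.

candidates at β/B = r: uniform s = h·r (linear in β); cycloidal s = h·(r − sin(2πr)/(2π)); simple-harmonic s = (h/2)(1 − cos(πr))
β=30°: printed 1.4535 | uniform 4.0000, cycloidal 1.4535, simple-harmonic 2.3431
β=54°: printed 6.4131 | uniform 7.2000, cycloidal 6.4131, simple-harmonic 6.7485
β=78°: printed 12.4601 | uniform 10.4000, cycloidal 12.4601, simple-harmonic 11.6319
β=84°: printed 13.6218 | uniform 11.2000, cycloidal 13.6218, simple-harmonic 12.7023
β=102°: printed 15.6601 | uniform 13.6000, cycloidal 15.6601, simple-harmonic 15.1281
only one law matches every sample → cycloidal

cycloidal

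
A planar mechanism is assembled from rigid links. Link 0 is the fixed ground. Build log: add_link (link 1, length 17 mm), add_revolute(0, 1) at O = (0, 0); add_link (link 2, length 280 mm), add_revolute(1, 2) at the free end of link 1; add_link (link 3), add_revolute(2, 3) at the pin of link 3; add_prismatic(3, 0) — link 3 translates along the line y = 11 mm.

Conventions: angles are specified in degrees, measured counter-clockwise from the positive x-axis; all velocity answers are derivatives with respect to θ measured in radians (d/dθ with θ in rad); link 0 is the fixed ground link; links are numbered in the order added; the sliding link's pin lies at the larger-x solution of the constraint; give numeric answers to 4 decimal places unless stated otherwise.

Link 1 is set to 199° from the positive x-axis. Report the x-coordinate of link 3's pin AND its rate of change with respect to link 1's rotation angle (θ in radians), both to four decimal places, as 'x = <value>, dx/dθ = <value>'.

geometry: r = 17 mm, L = 280 mm, e = 11 mm
crank pin P = (r cos θ, r sin θ) = (-16.073816, -5.534659)
h = r sin θ − e = -5.534659 − 11 = -16.534659
x = r cos θ + √(L² − h²) = -16.073816 + 279.511368 = 263.437553
dx/dθ = −r sin θ − h·r cos θ/√(L² − h²) (θ in radians; h = -16.534659) = 4.583803

x = 263.4376, dx/dθ = 4.5838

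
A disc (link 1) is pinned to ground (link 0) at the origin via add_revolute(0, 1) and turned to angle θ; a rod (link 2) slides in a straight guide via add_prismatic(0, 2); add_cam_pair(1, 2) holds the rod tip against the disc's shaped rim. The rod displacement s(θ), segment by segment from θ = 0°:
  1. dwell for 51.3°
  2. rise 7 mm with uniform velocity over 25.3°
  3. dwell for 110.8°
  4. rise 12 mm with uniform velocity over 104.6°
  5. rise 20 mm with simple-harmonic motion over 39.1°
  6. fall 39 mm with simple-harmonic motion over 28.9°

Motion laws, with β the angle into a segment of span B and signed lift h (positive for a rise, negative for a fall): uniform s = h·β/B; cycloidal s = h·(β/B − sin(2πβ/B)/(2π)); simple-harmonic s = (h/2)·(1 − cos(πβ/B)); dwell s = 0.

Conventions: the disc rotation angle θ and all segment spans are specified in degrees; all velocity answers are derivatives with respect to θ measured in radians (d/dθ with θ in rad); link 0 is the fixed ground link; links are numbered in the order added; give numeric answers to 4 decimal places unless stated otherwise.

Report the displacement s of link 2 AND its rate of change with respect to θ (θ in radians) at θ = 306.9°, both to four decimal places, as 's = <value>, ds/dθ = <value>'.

segment 1 (0° to 51.3°, dwell): s unchanged at 0.0000
segment 2 (51.3° to 76.6°, uniform, h = 7) is passed completely: s = 0.0000 + (7) = 7.0000
segment 3 (76.6° to 187.4°, dwell): s unchanged at 7.0000
segment 4 (187.4° to 292°, uniform, h = 12) is passed completely: s = 7.0000 + (12) = 19.0000
θ = 306.9° falls in segment 5 (292° to 331.1°, simple-harmonic, h = 20): β = 306.9 − 292 = 14.9°, B = 39.1°; Δs = 20/2·(1 − cos(π·0.3811)) = 6.3502; s = 19.0000 + 6.3502 = 25.3502
velocity in seg [292°–331.1°] (simple-harmonic), θ in radians: β = 14.9° = 0.2601 rad, B = 39.1° = 0.6824 rad; ds/dθ = (πh/(2B)) sin(πβ/B) = (π·20/(2·0.6824)) sin(π·0.3811) = 42.859955 mm/rad

s = 25.3502, ds/dθ = 42.8600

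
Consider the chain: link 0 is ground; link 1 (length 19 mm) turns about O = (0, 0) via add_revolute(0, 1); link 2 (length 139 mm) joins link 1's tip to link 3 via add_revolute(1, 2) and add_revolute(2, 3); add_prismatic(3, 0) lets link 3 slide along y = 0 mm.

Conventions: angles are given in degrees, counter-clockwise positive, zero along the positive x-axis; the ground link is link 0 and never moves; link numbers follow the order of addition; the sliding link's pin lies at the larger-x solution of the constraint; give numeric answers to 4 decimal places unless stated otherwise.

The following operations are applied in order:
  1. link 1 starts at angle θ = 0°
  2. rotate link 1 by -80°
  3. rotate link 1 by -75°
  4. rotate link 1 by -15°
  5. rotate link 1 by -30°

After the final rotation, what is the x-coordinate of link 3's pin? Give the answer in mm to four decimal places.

geometry: r = 19 mm, L = 139 mm, e = 0 mm; θ starts at 0°
rotate link 1 by -80°: θ ← 0° -80° = -80°
rotate link 1 by -75°: θ ← -80° -75° = -155°
rotate link 1 by -15°: θ ← -155° -15° = -170°
rotate link 1 by -30°: θ ← -170° -30° = -200°
crank pin P = (r cos θ, r sin θ) = (-17.854160, 6.498383)
h = r sin θ − e = 6.498383 − 0 = 6.498383
x = r cos θ + √(L² − h²) = -17.854160 + 138.848014 = 120.993854

120.9939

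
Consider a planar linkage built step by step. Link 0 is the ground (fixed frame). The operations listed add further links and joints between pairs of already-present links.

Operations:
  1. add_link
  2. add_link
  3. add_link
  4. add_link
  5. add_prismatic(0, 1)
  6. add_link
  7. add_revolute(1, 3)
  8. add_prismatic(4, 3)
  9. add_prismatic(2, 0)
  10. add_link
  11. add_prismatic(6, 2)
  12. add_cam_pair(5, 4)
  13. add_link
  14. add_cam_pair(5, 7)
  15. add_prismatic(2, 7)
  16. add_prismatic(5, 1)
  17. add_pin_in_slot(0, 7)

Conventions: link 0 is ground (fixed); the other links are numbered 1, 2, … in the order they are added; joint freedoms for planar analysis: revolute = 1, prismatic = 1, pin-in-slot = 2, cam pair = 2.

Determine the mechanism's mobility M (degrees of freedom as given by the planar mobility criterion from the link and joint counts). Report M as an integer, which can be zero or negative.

(L,J1,J2)=(1,0,0); link0 fixed
link1: (2,0,0)
link2: (3,0,0)
link3: (4,0,0)
link4: (5,0,0)
P 0-1 [J1]: (5,1,0)
link5: (6,1,0)
R 1-3 [J1]: (6,2,0)
P 4-3 [J1]: (6,3,0)
P 2-0 [J1]: (6,4,0)
link6: (7,4,0)
P 6-2 [J1]: (7,5,0)
C 5-4 [J2]: (7,5,1)
link7: (8,5,1)
C 5-7 [J2]: (8,5,2)
P 2-7 [J1]: (8,6,2)
P 5-1 [J1]: (8,7,2)
PS 0-7 [J2]: (8,7,3)
Grübler: 3·7 − 2·7 − 3 = 4

M = 4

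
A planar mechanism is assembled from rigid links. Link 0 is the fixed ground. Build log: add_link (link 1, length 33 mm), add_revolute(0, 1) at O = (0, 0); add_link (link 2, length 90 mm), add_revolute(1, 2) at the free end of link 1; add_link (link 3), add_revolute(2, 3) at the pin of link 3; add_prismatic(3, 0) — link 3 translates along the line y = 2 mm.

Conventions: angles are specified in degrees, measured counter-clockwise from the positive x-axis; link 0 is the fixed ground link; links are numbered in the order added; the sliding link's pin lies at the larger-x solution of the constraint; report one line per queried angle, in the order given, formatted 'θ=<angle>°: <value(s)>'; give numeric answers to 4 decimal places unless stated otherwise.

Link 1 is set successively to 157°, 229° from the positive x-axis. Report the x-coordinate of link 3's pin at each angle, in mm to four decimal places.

geometry: r = 33 mm, L = 90 mm, e = 2 mm
θ=157°: crank pin P = (r cos θ, r sin θ) = (-30.376660, 12.894127)
θ=157°: h = r sin θ − e = 12.894127 − 2 = 10.894127
θ=157°: x = r cos θ + √(L² − h²) = -30.376660 + 89.338222 = 58.961562
θ=229°: crank pin P = (r cos θ, r sin θ) = (-21.649948, -24.905416)
θ=229°: h = r sin θ − e = -24.905416 − 2 = -26.905416
θ=229°: x = r cos θ + √(L² − h²) = -21.649948 + 85.884216 = 64.234268

θ=157°: 58.9616
θ=229°: 64.2343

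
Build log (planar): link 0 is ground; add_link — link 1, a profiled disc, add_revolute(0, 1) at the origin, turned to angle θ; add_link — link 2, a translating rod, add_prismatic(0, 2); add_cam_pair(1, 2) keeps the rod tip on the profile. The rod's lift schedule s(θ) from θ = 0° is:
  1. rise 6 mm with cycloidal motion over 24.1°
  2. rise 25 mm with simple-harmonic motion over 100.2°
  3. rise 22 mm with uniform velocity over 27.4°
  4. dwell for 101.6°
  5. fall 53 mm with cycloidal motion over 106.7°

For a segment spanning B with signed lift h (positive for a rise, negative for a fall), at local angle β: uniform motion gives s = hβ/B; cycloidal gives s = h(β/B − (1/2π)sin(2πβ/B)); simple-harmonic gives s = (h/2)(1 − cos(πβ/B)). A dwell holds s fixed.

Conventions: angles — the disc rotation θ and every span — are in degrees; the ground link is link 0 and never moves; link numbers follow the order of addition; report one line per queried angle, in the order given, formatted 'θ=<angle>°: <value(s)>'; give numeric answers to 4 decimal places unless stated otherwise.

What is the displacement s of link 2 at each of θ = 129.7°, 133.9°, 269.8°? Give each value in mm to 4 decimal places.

seg 1 [0°–24.1°] cycloidal, h=6: full span → s += 6 → s = 6.0000
seg 2 [24.1°–124.3°] simple-harmonic, h=25: full span → s += 25 → s = 31.0000
seg 3 [124.3°–151.7°] uniform, h=22: θ=129.7° here. β=5.4, B=27.4. 22·5.4/27.4 = 4.3358 → s = 35.3358
seg 3 [124.3°–151.7°] uniform, h=22: θ=133.9° here. β=9.6, B=27.4. 22·9.6/27.4 = 7.7080 → s = 38.7080
seg 3 [124.3°–151.7°] uniform, h=22: full span → s += 22 → s = 53.0000
seg 4 [151.7°–253.3°] dwell: s stays 53.0000
seg 5 [253.3°–360°] cycloidal, h=-53: θ=269.8° here. β=16.5, B=106.7. -53·(0.1546 − sin(2π·0.1546)/(2π)) = -1.2300 → s = 51.7700

θ=129.7°: 35.3358
θ=133.9°: 38.7080
θ=269.8°: 51.7700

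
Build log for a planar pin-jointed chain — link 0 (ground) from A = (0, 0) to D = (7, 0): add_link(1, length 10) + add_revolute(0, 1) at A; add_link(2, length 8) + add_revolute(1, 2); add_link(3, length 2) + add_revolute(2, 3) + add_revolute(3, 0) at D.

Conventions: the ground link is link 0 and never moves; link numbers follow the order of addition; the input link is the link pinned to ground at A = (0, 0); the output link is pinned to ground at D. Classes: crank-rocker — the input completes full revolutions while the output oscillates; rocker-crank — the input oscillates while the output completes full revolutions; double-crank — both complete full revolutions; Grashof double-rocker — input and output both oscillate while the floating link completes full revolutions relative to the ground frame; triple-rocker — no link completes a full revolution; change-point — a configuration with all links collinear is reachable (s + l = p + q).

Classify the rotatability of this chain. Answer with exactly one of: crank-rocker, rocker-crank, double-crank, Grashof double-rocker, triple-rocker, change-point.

lengths: ground=7, input=10, coupler=8, output=2
sorted: s=2 (shortest), l=10 (longest), p+q=15
s + l = 12 vs p + q = 15
s + l < p + q (Grashof) with shortest = output link → rocker-crank

rocker-crank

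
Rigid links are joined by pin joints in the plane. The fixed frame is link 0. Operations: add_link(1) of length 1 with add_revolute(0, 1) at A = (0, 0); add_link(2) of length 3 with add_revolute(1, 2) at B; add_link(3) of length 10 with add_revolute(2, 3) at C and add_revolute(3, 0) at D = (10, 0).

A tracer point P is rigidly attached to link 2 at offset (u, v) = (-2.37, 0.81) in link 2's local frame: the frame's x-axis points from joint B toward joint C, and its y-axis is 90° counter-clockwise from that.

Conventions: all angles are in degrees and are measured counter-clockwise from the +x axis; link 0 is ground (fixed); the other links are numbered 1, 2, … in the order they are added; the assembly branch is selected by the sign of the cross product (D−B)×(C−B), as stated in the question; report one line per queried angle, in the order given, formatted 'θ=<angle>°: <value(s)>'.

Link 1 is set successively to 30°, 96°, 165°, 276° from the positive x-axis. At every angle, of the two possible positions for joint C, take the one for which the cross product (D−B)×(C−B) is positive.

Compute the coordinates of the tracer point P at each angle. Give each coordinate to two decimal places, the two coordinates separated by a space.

A=(0,0), D=(10.00,0)
θ=30°: B = A + 1.00·(cos30°, sin30°) = (0.8660, 0.5000)
θ=30°: |BD| = 9.1476
θ=30°: circle(B,3.00) ∩ circle(D,10.00): a=-0.4001, h=2.9732
θ=30°:   candidates: C₊=(0.6290,3.4906) cross=27.198; C₋=(0.3040,-2.4469) cross=-27.198
θ=30°:   branch + wants cross > 0 → take C=(0.6290,3.4906) (cross=27.198)
θ=30°: ex = (C−B)/|BC| = (-0.0790,0.9969); ey = (-0.9969,-0.0790)
θ=30°: P = B + -2.37·ex + 0.81·ey = (0.2458,-1.9266)
θ=96°: B = A + 1.00·(cos96°, sin96°) = (-0.1045, 0.9945)
θ=96°: |BD| = 10.1534
θ=96°: circle(B,3.00) ∩ circle(D,10.00): a=0.5954, h=2.9403
θ=96°:   candidates: C₊=(0.7760,3.8624) cross=29.854; C₋=(0.2000,-1.9900) cross=-29.854
θ=96°:   branch + wants cross > 0 → take C=(0.7760,3.8624) (cross=29.854)
θ=96°: ex = (C−B)/|BC| = (0.2935,0.9560); ey = (-0.9560,0.2935)
θ=96°: P = B + -2.37·ex + 0.81·ey = (-1.5745,-1.0333)
θ=165°: B = A + 1.00·(cos165°, sin165°) = (-0.9659, 0.2588)
θ=165°: |BD| = 10.9690
θ=165°: circle(B,3.00) ∩ circle(D,10.00): a=1.3364, h=2.6859
θ=165°:   candidates: C₊=(0.4335,2.9124) cross=29.461; C₋=(0.3068,-2.4578) cross=-29.461
θ=165°:   branch + wants cross > 0 → take C=(0.4335,2.9124) (cross=29.461)
θ=165°: ex = (C−B)/|BC| = (0.4665,0.8845); ey = (-0.8845,0.4665)
θ=165°: P = B + -2.37·ex + 0.81·ey = (-2.7879,-1.4597)
θ=276°: B = A + 1.00·(cos276°, sin276°) = (0.1045, -0.9945)
θ=276°: |BD| = 9.9453
θ=276°: circle(B,3.00) ∩ circle(D,10.00): a=0.3976, h=2.9735
θ=276°:   candidates: C₊=(0.2028,2.0039) cross=29.573; C₋=(0.7975,-3.9134) cross=-29.573
θ=276°:   branch + wants cross > 0 → take C=(0.2028,2.0039) (cross=29.573)
θ=276°: ex = (C−B)/|BC| = (0.0328,0.9995); ey = (-0.9995,0.0328)
θ=276°: P = B + -2.37·ex + 0.81·ey = (-0.7827,-3.3367)

θ=30°: 0.25 -1.93
θ=96°: -1.57 -1.03
θ=165°: -2.79 -1.46
θ=276°: -0.78 -3.34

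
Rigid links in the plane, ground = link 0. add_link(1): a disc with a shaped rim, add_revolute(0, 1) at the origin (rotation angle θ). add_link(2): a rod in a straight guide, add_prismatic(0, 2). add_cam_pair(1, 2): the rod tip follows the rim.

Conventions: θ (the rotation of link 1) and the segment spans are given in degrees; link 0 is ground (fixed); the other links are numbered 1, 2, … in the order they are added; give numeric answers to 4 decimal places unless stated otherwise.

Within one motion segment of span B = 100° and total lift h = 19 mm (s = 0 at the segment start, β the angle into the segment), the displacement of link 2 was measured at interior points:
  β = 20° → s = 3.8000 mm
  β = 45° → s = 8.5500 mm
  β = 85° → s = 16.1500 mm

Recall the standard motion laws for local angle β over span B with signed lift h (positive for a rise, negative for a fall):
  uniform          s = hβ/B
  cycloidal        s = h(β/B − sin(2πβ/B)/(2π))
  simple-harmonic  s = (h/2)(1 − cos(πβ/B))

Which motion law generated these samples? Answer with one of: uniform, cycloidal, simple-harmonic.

candidates at β/B = r: uniform s = h·r (linear in β); cycloidal s = h·(r − sin(2πr)/(2π)); simple-harmonic s = (h/2)(1 − cos(πr))
β=20°: printed 3.8000 | uniform 3.8000, cycloidal 0.9241, simple-harmonic 1.8143
β=45°: printed 8.5500 | uniform 8.5500, cycloidal 7.6155, simple-harmonic 8.0139
β=85°: printed 16.1500 | uniform 16.1500, cycloidal 18.5964, simple-harmonic 17.9646
only one law matches every sample → uniform

uniform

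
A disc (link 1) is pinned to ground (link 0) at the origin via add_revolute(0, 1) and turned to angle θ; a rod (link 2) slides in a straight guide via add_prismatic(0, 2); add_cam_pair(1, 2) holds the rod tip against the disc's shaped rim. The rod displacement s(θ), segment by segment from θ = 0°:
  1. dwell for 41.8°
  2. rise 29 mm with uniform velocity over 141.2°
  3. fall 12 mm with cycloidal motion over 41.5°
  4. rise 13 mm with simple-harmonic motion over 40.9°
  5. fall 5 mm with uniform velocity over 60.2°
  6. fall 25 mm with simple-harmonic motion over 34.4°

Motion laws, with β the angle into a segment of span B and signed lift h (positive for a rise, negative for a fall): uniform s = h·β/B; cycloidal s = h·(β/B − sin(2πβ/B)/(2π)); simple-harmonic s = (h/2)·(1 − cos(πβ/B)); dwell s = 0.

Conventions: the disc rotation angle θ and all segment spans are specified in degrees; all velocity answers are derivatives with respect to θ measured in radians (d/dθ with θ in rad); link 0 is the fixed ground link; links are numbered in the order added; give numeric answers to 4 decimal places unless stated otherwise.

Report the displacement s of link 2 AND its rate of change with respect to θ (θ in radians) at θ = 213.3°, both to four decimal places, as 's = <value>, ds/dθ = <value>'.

segment 1 (0° to 41.8°, dwell): s unchanged at 0.0000
segment 2 (41.8° to 183°, uniform, h = 29) is passed completely: s = 0.0000 + (29) = 29.0000
θ = 213.3° falls in segment 3 (183° to 224.5°, cycloidal, h = -12): β = 213.3 − 183 = 30.3°, B = 41.5°; Δs = -12·(0.7301 − sin(2π·0.7301)/(2π)) = -10.6564; s = 29.0000 − 10.6564 = 18.3436
velocity in seg [183°–224.5°] (cycloidal), θ in radians: β = 30.3° = 0.5288 rad, B = 41.5° = 0.7243 rad; ds/dθ = (h/B)(1 − cos(2πβ/B)) = ((-12)/0.7243)(1 − cos(2π·0.7301)) = -18.631464 mm/rad

s = 18.3436, ds/dθ = -18.6315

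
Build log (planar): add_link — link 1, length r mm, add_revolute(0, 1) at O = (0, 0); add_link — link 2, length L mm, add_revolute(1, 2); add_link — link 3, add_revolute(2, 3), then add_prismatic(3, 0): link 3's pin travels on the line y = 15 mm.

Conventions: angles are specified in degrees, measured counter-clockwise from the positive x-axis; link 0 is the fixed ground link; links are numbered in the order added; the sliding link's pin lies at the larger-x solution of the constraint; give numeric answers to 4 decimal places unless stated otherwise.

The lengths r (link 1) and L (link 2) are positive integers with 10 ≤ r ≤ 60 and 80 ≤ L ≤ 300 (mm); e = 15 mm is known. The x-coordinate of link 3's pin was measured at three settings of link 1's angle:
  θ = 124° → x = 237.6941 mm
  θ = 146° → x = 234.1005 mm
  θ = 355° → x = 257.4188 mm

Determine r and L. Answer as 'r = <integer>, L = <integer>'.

constraint per measurement: (x − r cos θ)² + (r sin θ − e)² = L²
subtracting the θ₁ and θ₂ equations cancels the r² and L² terms:
r = (x₁² − x₂²) / (2[(x₁cos θ₁ + e sin θ₁) − (x₂cos θ₂ + e sin θ₂)]) = 13.0001 → r = 13
L² = (x₁ − r cos θ₁)² + (r sin θ₁ − e)² = 60024.9987 → L = 245.0000 → L = 245
check at θ₃=355°: x = 257.4188 (printed 257.4188) ✓

r = 13, L = 245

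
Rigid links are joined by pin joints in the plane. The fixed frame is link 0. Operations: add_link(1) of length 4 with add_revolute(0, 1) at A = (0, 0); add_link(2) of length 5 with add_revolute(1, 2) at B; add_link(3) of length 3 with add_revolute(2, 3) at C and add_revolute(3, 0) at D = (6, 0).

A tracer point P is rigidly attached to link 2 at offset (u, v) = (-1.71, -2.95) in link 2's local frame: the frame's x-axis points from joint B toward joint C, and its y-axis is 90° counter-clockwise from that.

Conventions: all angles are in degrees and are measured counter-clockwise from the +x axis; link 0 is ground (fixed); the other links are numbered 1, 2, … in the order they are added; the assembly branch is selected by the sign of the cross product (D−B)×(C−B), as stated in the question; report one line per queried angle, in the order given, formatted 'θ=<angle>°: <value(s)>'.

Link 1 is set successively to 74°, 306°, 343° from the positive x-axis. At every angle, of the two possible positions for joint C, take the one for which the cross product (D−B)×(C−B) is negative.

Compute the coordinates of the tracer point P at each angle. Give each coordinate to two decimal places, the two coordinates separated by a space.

A=(0,0), D=(6.00,0)
θ=74°: B = A + 4.00·(cos74°, sin74°) = (1.1025, 3.8450)
θ=74°: |BD| = 6.2265
θ=74°: circle(B,5.00) ∩ circle(D,3.00): a=4.3981, h=2.3784
θ=74°:   candidates: C₊=(6.0306,2.9998) cross=14.809; C₋=(3.0931,-0.7416) cross=-14.809
θ=74°:   branch - wants cross < 0 → take C=(3.0931,-0.7416) (cross=-14.809)
θ=74°: ex = (C−B)/|BC| = (0.3981,-0.9173); ey = (0.9173,0.3981)
θ=74°: P = B + -1.71·ex + -2.95·ey = (-2.2844,4.2393)
θ=306°: B = A + 4.00·(cos306°, sin306°) = (2.3511, -3.2361)
θ=306°: |BD| = 4.8771
θ=306°: circle(B,5.00) ∩ circle(D,3.00): a=4.0789, h=2.8919
θ=306°:   candidates: C₊=(3.4840,1.6339) cross=14.104; C₋=(7.3216,-2.6932) cross=-14.104
θ=306°:   branch - wants cross < 0 → take C=(7.3216,-2.6932) (cross=-14.104)
θ=306°: ex = (C−B)/|BC| = (0.9941,0.1086); ey = (-0.1086,0.9941)
θ=306°: P = B + -1.71·ex + -2.95·ey = (0.9715,-6.3543)
θ=343°: B = A + 4.00·(cos343°, sin343°) = (3.8252, -1.1695)
θ=343°: |BD| = 2.4693
θ=343°: circle(B,5.00) ∩ circle(D,3.00): a=4.4744, h=2.2314
θ=343°:   candidates: C₊=(6.7092,2.9150) cross=5.510; C₋=(8.8229,-1.0156) cross=-5.510
θ=343°:   branch - wants cross < 0 → take C=(8.8229,-1.0156) (cross=-5.510)
θ=343°: ex = (C−B)/|BC| = (0.9995,0.0308); ey = (-0.0308,0.9995)
θ=343°: P = B + -1.71·ex + -2.95·ey = (2.2068,-4.1707)

θ=74°: -2.28 4.24
θ=306°: 0.97 -6.35
θ=343°: 2.21 -4.17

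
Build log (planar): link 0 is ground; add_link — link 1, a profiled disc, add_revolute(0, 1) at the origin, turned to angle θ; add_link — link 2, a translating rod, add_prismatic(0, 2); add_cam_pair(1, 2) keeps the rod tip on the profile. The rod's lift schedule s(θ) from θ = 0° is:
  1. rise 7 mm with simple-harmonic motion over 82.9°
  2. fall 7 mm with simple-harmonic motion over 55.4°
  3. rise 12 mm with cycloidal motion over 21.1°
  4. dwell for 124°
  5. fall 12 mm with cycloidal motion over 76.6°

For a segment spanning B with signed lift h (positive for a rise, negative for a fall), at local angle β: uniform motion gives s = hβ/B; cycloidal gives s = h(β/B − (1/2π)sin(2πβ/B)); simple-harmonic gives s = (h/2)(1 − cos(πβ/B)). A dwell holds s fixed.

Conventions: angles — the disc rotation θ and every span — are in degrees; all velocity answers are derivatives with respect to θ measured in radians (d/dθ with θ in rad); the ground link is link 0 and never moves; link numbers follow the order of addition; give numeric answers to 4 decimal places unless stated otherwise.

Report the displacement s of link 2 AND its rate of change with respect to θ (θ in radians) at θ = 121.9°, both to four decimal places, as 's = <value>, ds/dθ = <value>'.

seg 1 [0°–82.9°] simple-harmonic, h=7: full span → s += 7 → s = 7.0000
seg 2 [82.9°–138.3°] simple-harmonic, h=-7: θ=121.9° here. β=39, B=55.4. -7/2·(1 − cos(π·0.7040)) = -5.5924 → s = 1.4076
velocity in seg [82.9°–138.3°] (simple-harmonic), θ in radians: β = 39° = 0.6807 rad, B = 55.4° = 0.9669 rad; ds/dθ = (πh/(2B)) sin(πβ/B) = (π·(-7)/(2·0.9669)) sin(π·0.7040) = -9.115909 mm/rad

s = 1.4076, ds/dθ = -9.1159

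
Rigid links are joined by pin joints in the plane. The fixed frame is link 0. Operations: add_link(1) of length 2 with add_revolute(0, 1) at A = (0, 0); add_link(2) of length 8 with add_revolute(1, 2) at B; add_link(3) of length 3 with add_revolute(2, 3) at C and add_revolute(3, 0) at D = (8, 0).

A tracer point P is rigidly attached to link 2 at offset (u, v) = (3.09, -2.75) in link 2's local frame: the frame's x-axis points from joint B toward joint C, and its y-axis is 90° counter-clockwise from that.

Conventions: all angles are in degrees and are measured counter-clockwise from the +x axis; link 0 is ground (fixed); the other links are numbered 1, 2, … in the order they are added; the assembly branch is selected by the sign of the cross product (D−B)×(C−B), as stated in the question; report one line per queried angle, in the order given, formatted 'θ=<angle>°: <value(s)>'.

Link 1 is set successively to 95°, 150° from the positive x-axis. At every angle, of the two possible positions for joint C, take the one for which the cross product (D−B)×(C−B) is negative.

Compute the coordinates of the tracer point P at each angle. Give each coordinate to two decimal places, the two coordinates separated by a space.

A=(0,0), D=(8.00,0)
θ=95°: B = A + 2.00·(cos95°, sin95°) = (-0.1743, 1.9924)
θ=95°: |BD| = 8.4136
θ=95°: circle(B,8.00) ∩ circle(D,3.00): a=7.4753, h=2.8495
θ=95°:   candidates: C₊=(7.7632,2.9906) cross=23.975; C₋=(6.4136,-2.5462) cross=-23.975
θ=95°:   branch - wants cross < 0 → take C=(6.4136,-2.5462) (cross=-23.975)
θ=95°: ex = (C−B)/|BC| = (0.8235,-0.5673); ey = (0.5673,0.8235)
θ=95°: P = B + 3.09·ex + -2.75·ey = (0.8101,-2.0253)
θ=150°: B = A + 2.00·(cos150°, sin150°) = (-1.7321, 1.0000)
θ=150°: |BD| = 9.7833
θ=150°: circle(B,8.00) ∩ circle(D,3.00): a=7.7026, h=2.1611
θ=150°:   candidates: C₊=(6.1511,2.3625) cross=21.143; C₋=(5.7093,-1.9371) cross=-21.143
θ=150°:   branch - wants cross < 0 → take C=(5.7093,-1.9371) (cross=-21.143)
θ=150°: ex = (C−B)/|BC| = (0.9302,-0.3671); ey = (0.3671,0.9302)
θ=150°: P = B + 3.09·ex + -2.75·ey = (0.1325,-2.6924)

θ=95°: 0.81 -2.03
θ=150°: 0.13 -2.69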